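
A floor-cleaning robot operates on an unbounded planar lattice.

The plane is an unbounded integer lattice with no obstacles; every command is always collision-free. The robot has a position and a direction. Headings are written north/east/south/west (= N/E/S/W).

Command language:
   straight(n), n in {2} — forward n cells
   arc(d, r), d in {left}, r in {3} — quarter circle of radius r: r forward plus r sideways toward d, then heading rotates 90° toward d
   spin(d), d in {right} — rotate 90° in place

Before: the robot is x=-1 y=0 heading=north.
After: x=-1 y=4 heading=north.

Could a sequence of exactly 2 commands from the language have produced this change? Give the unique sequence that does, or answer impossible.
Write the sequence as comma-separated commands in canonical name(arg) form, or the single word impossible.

straight(2), straight(2)

key: heading stays N — no command in the sequence turns
initial: x=-1 y=0 heading=north
[1] after straight(2): x=-1 y=2 heading=north
[2] after straight(2): x=-1 y=4 heading=north
all 9 alternatives checked — unique.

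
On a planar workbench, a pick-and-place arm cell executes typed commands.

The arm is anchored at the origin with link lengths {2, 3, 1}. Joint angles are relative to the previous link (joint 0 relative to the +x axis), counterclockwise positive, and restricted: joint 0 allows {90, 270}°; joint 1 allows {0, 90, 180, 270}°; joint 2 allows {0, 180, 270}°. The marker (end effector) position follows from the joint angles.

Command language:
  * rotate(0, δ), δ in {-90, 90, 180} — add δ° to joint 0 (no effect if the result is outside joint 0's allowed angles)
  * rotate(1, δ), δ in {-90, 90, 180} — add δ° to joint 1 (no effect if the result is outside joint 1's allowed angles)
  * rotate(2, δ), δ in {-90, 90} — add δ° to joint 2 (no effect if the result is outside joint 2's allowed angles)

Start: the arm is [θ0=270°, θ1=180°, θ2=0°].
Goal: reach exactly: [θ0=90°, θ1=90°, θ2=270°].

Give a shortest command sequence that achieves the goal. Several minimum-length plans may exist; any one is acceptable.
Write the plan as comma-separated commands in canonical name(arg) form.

rotate(2, -90), rotate(0, 180), rotate(1, -90)

from: [θ0=270°, θ1=180°, θ2=0°]
[1] after rotate(2, -90): [θ0=270°, θ1=180°, θ2=270°]
[2] after rotate(0, 180): [θ0=90°, θ1=180°, θ2=270°]
[3] after rotate(1, -90): [θ0=90°, θ1=90°, θ2=270°]
shorter routes all fall short; 3 is best.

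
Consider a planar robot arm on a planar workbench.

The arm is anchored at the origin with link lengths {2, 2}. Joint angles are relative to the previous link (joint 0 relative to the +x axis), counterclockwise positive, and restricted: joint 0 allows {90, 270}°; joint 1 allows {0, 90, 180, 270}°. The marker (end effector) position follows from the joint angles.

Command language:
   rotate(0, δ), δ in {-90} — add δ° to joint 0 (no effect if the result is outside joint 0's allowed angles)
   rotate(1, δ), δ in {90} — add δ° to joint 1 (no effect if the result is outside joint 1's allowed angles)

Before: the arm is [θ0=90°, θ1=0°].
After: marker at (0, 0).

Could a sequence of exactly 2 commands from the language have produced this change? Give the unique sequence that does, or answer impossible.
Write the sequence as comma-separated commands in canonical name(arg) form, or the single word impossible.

start: [θ0=90°, θ1=0°]
1. rotate(1, 90) → [θ0=90°, θ1=90°]
2. rotate(1, 90) → [θ0=90°, θ1=180°]
no rival 2-sequence matches.

rotate(1, 90), rotate(1, 90)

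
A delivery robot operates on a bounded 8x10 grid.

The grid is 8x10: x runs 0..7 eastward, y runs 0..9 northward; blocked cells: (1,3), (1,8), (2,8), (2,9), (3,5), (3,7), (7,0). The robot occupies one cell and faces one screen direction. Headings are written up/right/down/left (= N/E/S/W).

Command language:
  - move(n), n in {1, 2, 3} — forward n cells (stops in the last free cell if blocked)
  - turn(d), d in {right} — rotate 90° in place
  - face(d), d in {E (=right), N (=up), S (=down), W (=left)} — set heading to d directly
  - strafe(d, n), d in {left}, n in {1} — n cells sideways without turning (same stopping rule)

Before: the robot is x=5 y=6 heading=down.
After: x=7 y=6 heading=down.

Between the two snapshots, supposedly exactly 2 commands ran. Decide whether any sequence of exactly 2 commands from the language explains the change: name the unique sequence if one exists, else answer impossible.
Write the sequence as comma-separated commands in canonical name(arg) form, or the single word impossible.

strafe(left, 1), strafe(left, 1)

key: heading stays S — no command in the sequence turns
begin: x=5 y=6 heading=down
t=1 strafe(left, 1) ⇒ x=6 y=6 heading=down
t=2 strafe(left, 1) ⇒ x=7 y=6 heading=down
uniquely the one of 81 2-step routes that fits.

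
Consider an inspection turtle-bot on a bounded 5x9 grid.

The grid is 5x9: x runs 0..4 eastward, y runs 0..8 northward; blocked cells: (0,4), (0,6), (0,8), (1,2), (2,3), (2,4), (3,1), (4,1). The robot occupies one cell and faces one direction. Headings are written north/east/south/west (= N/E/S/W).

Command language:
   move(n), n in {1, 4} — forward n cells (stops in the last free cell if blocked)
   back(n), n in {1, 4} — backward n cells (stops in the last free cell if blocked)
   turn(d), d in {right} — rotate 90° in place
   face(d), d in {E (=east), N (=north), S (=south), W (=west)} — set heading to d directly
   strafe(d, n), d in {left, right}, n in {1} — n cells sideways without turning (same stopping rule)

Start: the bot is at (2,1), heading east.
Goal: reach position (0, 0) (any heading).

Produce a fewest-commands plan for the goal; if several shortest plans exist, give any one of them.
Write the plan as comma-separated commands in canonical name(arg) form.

start: at (2,1), heading east
1. back(4) → at (0,1), heading east
2. strafe(right, 1) → at (0,0), heading east
no 1-step plan works, so 2 is optimal.

back(4), strafe(right, 1)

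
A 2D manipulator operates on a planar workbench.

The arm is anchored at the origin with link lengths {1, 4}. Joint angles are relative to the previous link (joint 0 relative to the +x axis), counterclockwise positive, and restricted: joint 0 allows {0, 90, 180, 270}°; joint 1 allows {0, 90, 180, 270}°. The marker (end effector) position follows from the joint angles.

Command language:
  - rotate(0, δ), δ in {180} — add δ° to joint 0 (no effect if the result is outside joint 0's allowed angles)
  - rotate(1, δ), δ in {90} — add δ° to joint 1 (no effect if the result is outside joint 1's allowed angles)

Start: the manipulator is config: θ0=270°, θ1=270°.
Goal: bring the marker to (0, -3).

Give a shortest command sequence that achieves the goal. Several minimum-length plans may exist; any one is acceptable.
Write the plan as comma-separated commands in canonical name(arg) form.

rotate(1, 90), rotate(1, 90), rotate(1, 90), rotate(0, 180)

from: config: θ0=270°, θ1=270°
[1] after rotate(1, 90): config: θ0=270°, θ1=0°
[2] after rotate(1, 90): config: θ0=270°, θ1=90°
[3] after rotate(1, 90): config: θ0=270°, θ1=180°
[4] after rotate(0, 180): config: θ0=90°, θ1=180°
minimal: 4 command(s), checked below 4.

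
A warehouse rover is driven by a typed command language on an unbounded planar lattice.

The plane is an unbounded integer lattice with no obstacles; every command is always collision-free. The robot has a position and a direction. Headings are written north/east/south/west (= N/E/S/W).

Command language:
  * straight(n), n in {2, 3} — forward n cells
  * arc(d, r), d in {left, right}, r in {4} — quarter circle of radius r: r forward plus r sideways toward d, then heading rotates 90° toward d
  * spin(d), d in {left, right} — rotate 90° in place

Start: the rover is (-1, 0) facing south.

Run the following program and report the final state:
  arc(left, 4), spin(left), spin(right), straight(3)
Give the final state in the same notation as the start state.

from: (-1, 0) facing south
t=1 arc(left, 4) ⇒ (3, -4) facing east
t=2 spin(left) ⇒ (3, -4) facing north
t=3 spin(right) ⇒ (3, -4) facing east
t=4 straight(3) ⇒ (6, -4) facing east

(6, -4) facing east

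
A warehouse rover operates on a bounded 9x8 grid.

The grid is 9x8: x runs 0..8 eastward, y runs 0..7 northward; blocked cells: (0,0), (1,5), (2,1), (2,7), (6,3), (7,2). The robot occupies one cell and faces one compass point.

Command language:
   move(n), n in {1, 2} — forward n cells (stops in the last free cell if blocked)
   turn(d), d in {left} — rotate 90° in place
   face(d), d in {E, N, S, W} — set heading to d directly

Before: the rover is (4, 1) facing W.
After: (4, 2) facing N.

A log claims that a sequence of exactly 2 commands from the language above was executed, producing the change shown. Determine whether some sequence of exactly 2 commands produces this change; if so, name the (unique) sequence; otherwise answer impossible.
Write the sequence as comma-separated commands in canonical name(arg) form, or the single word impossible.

key: order matters: swapping face(N) and move(1) lands elsewhere
t0: (4, 1) facing W
step 1 (face(N)): (4, 1) facing N
step 2 (move(1)): (4, 2) facing N
no other 2-command option fits: unique.

face(N), move(1)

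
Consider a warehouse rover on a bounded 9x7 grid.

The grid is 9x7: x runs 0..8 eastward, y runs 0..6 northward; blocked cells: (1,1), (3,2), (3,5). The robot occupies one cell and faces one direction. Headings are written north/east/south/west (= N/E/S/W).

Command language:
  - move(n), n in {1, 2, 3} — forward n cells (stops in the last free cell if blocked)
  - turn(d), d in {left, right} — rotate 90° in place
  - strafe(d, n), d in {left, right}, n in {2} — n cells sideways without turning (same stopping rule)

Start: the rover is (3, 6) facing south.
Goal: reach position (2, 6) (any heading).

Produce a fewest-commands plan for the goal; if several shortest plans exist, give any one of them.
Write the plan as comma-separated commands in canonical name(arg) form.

begin: (3, 6) facing south
[1] after turn(right): (3, 6) facing west
[2] after move(1): (2, 6) facing west
shorter routes all fall short; 2 is best.

turn(right), move(1)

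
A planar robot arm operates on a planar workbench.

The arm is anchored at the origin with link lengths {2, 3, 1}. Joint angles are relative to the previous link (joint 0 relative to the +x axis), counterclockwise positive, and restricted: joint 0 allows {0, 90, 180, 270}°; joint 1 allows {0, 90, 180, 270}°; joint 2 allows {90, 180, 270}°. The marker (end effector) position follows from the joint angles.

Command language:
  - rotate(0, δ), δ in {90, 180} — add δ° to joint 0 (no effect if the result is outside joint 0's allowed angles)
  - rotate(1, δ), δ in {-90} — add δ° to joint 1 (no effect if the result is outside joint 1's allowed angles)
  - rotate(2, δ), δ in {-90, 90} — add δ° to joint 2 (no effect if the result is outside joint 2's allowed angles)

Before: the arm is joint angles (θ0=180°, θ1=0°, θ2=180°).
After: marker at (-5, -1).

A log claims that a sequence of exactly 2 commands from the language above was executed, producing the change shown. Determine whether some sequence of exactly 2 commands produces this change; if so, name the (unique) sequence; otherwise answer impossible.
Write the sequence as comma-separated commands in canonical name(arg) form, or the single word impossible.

start: joint angles (θ0=180°, θ1=0°, θ2=180°)
1. rotate(2, -90) → joint angles (θ0=180°, θ1=0°, θ2=90°)
2. rotate(2, -90) → joint angles (θ0=180°, θ1=0°, θ2=90°)
no rival 2-sequence matches.

rotate(2, -90), rotate(2, -90)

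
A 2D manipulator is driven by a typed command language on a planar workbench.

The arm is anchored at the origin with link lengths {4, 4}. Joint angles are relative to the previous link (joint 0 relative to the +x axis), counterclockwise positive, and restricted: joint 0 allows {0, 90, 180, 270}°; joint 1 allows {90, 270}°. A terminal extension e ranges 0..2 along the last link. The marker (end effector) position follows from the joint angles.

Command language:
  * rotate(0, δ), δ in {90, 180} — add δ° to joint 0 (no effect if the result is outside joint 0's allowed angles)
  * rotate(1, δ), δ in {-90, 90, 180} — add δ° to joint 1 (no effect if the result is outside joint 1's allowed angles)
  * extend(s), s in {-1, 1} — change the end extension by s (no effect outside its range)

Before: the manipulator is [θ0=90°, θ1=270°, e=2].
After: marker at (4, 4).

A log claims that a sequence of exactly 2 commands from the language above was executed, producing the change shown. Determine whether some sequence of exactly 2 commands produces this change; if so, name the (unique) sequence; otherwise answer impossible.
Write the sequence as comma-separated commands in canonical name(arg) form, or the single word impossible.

start: [θ0=90°, θ1=270°, e=2]
step 1 (extend(-1)): [θ0=90°, θ1=270°, e=1]
step 2 (extend(-1)): [θ0=90°, θ1=270°, e=0]
no rival 2-sequence matches.

extend(-1), extend(-1)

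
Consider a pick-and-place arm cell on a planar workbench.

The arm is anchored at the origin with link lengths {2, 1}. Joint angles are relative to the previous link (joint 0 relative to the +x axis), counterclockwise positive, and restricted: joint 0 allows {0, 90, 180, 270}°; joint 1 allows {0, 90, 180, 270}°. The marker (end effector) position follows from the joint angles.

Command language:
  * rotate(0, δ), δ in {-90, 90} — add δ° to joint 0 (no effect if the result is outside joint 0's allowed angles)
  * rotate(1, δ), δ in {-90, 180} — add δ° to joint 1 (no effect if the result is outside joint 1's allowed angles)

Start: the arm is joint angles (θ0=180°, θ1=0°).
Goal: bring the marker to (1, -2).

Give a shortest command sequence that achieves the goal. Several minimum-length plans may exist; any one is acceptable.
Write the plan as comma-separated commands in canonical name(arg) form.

rotate(1, -90), rotate(0, 90), rotate(1, 180)

t0: joint angles (θ0=180°, θ1=0°)
1. rotate(1, -90) → joint angles (θ0=180°, θ1=270°)
2. rotate(0, 90) → joint angles (θ0=270°, θ1=270°)
3. rotate(1, 180) → joint angles (θ0=270°, θ1=90°)
minimal: 3 command(s), checked below 3.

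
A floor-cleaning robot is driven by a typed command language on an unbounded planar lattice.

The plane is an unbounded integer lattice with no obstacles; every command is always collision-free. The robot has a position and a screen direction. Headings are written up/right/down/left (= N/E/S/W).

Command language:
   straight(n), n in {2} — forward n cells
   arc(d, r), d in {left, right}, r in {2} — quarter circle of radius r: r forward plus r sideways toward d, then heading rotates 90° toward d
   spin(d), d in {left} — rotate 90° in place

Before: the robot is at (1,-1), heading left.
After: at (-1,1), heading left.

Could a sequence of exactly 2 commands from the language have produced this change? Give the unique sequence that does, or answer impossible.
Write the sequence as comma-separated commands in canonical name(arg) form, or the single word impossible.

key: still facing W at the end — net rotation zero over 2 steps
start: at (1,-1), heading left
t=1 arc(right, 2) ⇒ at (-1,1), heading up
t=2 spin(left) ⇒ at (-1,1), heading left
uniquely the one of 16 2-step routes that fits.

arc(right, 2), spin(left)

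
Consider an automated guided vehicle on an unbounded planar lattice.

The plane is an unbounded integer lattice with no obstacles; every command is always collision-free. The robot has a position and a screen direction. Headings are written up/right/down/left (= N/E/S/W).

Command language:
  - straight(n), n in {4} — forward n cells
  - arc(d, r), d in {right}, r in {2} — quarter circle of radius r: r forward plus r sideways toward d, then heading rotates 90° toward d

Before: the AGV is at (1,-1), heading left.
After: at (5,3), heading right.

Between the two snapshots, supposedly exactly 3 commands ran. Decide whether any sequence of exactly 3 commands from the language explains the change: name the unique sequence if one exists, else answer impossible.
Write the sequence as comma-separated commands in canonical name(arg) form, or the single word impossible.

key: order matters: swapping arc(right, 2) and straight(4) lands elsewhere
begin: at (1,-1), heading left
t=1 arc(right, 2) ⇒ at (-1,1), heading up
t=2 arc(right, 2) ⇒ at (1,3), heading right
t=3 straight(4) ⇒ at (5,3), heading right
no rival 3-sequence matches.

arc(right, 2), arc(right, 2), straight(4)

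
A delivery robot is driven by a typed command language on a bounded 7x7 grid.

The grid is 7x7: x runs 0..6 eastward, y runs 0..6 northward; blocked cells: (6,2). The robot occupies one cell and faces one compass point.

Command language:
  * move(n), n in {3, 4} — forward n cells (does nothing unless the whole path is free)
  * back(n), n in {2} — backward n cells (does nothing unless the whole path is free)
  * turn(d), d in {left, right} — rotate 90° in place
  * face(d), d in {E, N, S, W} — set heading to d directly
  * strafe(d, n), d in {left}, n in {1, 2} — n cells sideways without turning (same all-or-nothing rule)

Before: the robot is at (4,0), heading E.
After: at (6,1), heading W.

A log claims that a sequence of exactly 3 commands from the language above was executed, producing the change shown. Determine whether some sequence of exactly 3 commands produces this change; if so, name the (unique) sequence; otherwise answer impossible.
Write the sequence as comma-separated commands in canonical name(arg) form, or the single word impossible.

strafe(left, 1), face(W), back(2)

key: order matters: swapping strafe(left, 1) and back(2) lands elsewhere
from: at (4,0), heading E
t=1 strafe(left, 1) ⇒ at (4,1), heading E
t=2 face(W) ⇒ at (4,1), heading W
t=3 back(2) ⇒ at (6,1), heading W
no rival 3-sequence matches.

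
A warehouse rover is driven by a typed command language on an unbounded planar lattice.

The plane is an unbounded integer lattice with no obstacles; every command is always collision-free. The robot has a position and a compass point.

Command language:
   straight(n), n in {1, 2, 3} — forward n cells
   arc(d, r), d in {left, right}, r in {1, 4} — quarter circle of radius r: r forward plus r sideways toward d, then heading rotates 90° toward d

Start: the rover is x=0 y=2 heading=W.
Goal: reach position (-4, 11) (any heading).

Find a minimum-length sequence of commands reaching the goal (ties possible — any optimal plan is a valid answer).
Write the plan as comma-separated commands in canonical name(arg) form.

arc(right, 4), straight(2), straight(3)

t0: x=0 y=2 heading=W
[1] after arc(right, 4): x=-4 y=6 heading=N
[2] after straight(2): x=-4 y=8 heading=N
[3] after straight(3): x=-4 y=11 heading=N
no 2-step plan works, so 3 is optimal.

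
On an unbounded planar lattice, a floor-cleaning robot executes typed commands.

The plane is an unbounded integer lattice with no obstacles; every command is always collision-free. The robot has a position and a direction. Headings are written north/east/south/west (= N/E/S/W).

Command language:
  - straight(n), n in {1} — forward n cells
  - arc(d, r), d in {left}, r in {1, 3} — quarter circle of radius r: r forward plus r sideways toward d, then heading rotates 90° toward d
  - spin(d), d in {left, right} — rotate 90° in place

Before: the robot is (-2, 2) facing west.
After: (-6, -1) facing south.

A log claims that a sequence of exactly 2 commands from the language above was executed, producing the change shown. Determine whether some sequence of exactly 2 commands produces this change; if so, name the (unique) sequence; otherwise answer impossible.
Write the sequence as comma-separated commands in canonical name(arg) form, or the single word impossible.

key: cell and facing (now S) both changed — the 2 commands mix motion and turning
begin: (-2, 2) facing west
step 1 (straight(1)): (-3, 2) facing west
step 2 (arc(left, 3)): (-6, -1) facing south
all 25 alternatives checked — unique.

straight(1), arc(left, 3)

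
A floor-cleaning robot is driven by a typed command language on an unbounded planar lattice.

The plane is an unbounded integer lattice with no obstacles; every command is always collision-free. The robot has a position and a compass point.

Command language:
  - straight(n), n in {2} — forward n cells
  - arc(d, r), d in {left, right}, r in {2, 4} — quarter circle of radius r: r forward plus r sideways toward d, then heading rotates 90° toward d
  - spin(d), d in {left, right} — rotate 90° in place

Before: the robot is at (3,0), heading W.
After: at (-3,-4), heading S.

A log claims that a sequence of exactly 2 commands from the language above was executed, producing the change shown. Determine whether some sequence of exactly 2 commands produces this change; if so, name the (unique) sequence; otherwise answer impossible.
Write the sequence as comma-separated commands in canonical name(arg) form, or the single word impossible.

straight(2), arc(left, 4)

key: running arc(left, 4) before straight(2) would end elsewhere — order is forced
from: at (3,0), heading W
t=1 straight(2) ⇒ at (1,0), heading W
t=2 arc(left, 4) ⇒ at (-3,-4), heading S
uniquely the one of 49 2-step routes that fits.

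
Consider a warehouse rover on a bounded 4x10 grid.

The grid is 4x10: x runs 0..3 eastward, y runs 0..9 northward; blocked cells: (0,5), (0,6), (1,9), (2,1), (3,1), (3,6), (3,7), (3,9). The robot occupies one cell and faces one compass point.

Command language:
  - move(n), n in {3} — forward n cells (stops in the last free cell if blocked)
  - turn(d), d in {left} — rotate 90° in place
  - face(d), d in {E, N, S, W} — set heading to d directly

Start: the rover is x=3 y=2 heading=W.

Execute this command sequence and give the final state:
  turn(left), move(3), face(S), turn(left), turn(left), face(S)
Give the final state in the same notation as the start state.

x=3 y=2 heading=S

start: x=3 y=2 heading=W
step 1 (turn(left)): x=3 y=2 heading=S
step 2 (move(3)): x=3 y=2 heading=S
step 3 (face(S)): x=3 y=2 heading=S
step 4 (turn(left)): x=3 y=2 heading=E
step 5 (turn(left)): x=3 y=2 heading=N
step 6 (face(S)): x=3 y=2 heading=S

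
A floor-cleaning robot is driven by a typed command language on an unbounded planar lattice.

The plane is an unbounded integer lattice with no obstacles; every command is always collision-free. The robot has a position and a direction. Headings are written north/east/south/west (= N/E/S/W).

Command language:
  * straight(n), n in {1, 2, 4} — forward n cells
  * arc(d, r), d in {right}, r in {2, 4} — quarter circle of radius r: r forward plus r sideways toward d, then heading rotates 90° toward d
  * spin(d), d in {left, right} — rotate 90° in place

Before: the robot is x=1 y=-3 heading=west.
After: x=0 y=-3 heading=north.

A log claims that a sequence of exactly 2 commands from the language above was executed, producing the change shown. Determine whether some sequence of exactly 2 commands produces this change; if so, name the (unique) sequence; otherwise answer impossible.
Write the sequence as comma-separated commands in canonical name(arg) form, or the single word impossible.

key: position moved to (0,-3) AND the heading swung to N — translation plus rotation needed
from: x=1 y=-3 heading=west
step 1 (straight(1)): x=0 y=-3 heading=west
step 2 (spin(right)): x=0 y=-3 heading=north
no rival 2-sequence matches.

straight(1), spin(right)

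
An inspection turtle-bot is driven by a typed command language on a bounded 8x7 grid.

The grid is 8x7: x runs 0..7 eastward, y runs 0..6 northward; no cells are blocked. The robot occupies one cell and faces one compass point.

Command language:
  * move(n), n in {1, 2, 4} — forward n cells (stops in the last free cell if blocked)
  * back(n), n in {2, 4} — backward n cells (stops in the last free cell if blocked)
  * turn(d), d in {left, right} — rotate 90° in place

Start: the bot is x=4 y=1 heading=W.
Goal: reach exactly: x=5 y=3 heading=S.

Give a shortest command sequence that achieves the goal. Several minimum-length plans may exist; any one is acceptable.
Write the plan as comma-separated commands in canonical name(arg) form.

move(1), back(2), turn(left), back(2)

t0: x=4 y=1 heading=W
1. move(1) → x=3 y=1 heading=W
2. back(2) → x=5 y=1 heading=W
3. turn(left) → x=5 y=1 heading=S
4. back(2) → x=5 y=3 heading=S
minimal: 4 command(s), checked below 4.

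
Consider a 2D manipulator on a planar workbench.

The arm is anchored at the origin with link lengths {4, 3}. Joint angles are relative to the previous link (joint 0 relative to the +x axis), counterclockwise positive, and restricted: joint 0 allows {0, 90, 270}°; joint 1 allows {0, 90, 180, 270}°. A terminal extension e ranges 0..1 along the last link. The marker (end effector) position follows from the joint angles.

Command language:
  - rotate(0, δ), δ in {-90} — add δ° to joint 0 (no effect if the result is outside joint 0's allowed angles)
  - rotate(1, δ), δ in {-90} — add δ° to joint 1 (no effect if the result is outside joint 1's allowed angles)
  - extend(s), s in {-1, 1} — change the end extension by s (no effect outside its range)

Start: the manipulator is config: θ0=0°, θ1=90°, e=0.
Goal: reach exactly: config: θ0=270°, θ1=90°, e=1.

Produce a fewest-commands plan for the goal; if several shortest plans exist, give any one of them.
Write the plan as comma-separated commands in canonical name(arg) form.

from: config: θ0=0°, θ1=90°, e=0
[1] after extend(1): config: θ0=0°, θ1=90°, e=1
[2] after rotate(0, -90): config: θ0=270°, θ1=90°, e=1
nothing shorter than 2 reaches the goal.

extend(1), rotate(0, -90)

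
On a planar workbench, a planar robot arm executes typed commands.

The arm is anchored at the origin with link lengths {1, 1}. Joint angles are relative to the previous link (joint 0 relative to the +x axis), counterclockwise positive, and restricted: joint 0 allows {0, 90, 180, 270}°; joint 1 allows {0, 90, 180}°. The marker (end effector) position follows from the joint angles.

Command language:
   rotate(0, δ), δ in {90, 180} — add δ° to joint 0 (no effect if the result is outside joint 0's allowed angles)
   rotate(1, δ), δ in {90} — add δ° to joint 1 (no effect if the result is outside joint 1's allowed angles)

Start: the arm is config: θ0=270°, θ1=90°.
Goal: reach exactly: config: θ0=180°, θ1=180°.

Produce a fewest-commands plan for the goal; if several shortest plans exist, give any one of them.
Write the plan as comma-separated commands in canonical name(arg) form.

start: config: θ0=270°, θ1=90°
step 1 (rotate(0, 180)): config: θ0=90°, θ1=90°
step 2 (rotate(0, 90)): config: θ0=180°, θ1=90°
step 3 (rotate(1, 90)): config: θ0=180°, θ1=180°
no 2-step plan works, so 3 is optimal.

rotate(0, 180), rotate(0, 90), rotate(1, 90)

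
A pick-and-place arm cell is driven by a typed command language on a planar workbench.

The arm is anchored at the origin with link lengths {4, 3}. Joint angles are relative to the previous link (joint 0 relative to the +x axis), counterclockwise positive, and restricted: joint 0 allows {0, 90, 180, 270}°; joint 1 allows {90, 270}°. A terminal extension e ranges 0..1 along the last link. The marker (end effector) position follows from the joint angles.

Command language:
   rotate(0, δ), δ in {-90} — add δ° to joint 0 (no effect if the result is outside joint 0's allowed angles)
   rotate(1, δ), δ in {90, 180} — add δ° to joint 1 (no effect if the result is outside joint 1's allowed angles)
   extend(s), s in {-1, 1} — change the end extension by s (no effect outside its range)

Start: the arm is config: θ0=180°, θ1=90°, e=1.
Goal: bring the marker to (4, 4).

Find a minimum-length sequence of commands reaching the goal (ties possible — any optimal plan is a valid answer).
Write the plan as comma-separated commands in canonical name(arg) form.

rotate(1, 180), rotate(0, -90)

initial: config: θ0=180°, θ1=90°, e=1
[1] after rotate(1, 180): config: θ0=180°, θ1=270°, e=1
[2] after rotate(0, -90): config: θ0=90°, θ1=270°, e=1
minimal: 2 command(s), checked below 2.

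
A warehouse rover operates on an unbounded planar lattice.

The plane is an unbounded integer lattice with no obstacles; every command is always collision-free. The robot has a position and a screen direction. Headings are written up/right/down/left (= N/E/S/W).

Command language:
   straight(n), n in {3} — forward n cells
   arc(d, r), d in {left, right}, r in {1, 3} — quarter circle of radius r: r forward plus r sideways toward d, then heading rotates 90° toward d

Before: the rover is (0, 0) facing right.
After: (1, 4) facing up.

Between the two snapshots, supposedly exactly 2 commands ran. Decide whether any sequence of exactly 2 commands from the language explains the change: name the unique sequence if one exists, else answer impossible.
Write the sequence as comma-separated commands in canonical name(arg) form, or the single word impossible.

key: running straight(3) before arc(left, 1) would end elsewhere — order is forced
begin: (0, 0) facing right
1. arc(left, 1) → (1, 1) facing up
2. straight(3) → (1, 4) facing up
all 25 alternatives checked — unique.

arc(left, 1), straight(3)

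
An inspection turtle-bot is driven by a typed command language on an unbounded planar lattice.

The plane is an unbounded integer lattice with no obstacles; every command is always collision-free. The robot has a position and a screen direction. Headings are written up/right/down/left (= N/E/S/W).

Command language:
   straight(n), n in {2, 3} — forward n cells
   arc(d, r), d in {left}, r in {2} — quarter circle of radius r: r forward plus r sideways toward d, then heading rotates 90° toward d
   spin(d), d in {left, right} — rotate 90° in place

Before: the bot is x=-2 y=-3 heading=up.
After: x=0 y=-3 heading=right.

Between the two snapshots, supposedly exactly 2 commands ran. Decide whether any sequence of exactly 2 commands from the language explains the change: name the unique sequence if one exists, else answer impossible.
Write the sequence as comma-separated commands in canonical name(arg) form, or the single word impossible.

key: cell and facing (now E) both changed — the 2 commands mix motion and turning
start: x=-2 y=-3 heading=up
t=1 spin(right) ⇒ x=-2 y=-3 heading=right
t=2 straight(2) ⇒ x=0 y=-3 heading=right
no other 2-command option fits: unique.

spin(right), straight(2)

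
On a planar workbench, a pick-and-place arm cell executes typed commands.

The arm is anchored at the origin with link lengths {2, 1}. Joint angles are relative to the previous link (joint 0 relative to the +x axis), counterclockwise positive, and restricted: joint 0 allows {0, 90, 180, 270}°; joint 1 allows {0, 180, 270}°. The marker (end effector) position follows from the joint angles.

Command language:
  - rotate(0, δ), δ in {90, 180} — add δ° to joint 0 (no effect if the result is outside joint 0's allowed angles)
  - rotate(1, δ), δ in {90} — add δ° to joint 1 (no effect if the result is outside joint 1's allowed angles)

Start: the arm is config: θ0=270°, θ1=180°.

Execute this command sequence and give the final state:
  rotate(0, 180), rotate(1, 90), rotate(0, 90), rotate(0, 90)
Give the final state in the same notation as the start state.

config: θ0=270°, θ1=270°

initial: config: θ0=270°, θ1=180°
1. rotate(0, 180) → config: θ0=90°, θ1=180°
2. rotate(1, 90) → config: θ0=90°, θ1=270°
3. rotate(0, 90) → config: θ0=180°, θ1=270°
4. rotate(0, 90) → config: θ0=270°, θ1=270°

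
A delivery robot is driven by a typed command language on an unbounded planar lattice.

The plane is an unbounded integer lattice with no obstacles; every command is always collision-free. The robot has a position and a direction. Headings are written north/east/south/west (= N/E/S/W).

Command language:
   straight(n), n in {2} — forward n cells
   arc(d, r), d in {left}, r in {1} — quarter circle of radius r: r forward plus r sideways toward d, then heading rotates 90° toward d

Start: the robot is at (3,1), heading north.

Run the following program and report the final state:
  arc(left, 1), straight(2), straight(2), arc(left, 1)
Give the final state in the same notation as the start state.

initial: at (3,1), heading north
1. arc(left, 1) → at (2,2), heading west
2. straight(2) → at (0,2), heading west
3. straight(2) → at (-2,2), heading west
4. arc(left, 1) → at (-3,1), heading south

at (-3,1), heading south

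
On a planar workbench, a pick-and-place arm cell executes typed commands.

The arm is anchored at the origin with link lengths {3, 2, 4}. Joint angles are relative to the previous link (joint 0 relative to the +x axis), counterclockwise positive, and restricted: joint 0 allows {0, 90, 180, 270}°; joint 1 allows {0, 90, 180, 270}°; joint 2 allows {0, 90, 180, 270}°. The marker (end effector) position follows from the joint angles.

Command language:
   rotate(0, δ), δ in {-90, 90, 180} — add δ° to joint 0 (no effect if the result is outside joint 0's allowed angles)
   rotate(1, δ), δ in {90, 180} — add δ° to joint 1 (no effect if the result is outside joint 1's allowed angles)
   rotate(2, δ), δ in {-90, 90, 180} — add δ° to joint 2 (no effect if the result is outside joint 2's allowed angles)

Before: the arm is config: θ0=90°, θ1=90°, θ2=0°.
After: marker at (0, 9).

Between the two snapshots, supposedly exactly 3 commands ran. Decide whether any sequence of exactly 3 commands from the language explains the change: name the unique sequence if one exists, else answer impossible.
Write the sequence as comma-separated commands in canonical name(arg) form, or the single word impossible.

rotate(1, 90), rotate(1, 90), rotate(1, 90)

initial: config: θ0=90°, θ1=90°, θ2=0°
step 1 (rotate(1, 90)): config: θ0=90°, θ1=180°, θ2=0°
step 2 (rotate(1, 90)): config: θ0=90°, θ1=270°, θ2=0°
step 3 (rotate(1, 90)): config: θ0=90°, θ1=0°, θ2=0°
all 512 alternatives checked — unique.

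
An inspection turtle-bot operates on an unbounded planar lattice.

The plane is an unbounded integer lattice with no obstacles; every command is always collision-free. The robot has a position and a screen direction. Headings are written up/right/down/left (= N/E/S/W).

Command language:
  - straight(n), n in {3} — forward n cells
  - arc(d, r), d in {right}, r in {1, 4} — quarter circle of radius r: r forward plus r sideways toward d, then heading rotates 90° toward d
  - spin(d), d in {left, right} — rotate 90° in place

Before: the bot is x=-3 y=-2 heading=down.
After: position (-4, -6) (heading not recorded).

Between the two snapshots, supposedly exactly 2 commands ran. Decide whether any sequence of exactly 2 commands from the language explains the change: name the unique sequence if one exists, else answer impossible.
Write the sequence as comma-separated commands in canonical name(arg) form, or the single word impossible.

straight(3), arc(right, 1)

key: running arc(right, 1) before straight(3) would end elsewhere — order is forced
t0: x=-3 y=-2 heading=down
t=1 straight(3) ⇒ x=-3 y=-5 heading=down
t=2 arc(right, 1) ⇒ x=-4 y=-6 heading=left
no rival 2-sequence matches.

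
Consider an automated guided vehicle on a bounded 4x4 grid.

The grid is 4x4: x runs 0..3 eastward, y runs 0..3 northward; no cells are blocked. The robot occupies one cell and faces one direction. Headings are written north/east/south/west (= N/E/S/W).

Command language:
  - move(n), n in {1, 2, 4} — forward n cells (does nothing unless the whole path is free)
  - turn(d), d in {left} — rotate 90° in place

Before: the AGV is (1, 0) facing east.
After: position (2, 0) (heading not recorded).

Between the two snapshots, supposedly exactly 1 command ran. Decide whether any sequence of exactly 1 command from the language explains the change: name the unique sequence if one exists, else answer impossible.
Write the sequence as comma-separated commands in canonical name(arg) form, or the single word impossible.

t0: (1, 0) facing east
[1] after move(1): (2, 0) facing east
uniquely the one of 4 1-step routes that fits.

move(1)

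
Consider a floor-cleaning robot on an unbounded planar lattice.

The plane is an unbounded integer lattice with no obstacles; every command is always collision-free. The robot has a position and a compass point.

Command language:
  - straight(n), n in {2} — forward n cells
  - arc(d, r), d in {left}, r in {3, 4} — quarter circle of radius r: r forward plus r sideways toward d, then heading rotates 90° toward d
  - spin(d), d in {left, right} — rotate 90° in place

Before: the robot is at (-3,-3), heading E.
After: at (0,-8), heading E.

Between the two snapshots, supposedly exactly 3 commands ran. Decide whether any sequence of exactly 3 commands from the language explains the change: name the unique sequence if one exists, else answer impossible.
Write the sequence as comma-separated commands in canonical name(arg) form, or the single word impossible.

spin(right), straight(2), arc(left, 3)

key: order matters: swapping spin(right) and arc(left, 3) lands elsewhere
initial: at (-3,-3), heading E
t=1 spin(right) ⇒ at (-3,-3), heading S
t=2 straight(2) ⇒ at (-3,-5), heading S
t=3 arc(left, 3) ⇒ at (0,-8), heading E
no other 3-command option fits: unique.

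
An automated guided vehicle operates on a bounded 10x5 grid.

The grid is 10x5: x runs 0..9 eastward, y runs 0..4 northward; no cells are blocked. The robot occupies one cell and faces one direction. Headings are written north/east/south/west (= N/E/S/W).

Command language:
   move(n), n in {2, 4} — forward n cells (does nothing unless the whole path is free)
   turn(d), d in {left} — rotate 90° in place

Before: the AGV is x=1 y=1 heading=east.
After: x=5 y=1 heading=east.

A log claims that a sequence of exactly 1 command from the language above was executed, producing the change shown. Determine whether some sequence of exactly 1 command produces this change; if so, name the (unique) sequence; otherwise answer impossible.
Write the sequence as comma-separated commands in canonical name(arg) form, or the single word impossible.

key: still facing E — the one step turns nothing
from: x=1 y=1 heading=east
1. move(4) → x=5 y=1 heading=east
uniquely the one of 3 1-step routes that fits.

move(4)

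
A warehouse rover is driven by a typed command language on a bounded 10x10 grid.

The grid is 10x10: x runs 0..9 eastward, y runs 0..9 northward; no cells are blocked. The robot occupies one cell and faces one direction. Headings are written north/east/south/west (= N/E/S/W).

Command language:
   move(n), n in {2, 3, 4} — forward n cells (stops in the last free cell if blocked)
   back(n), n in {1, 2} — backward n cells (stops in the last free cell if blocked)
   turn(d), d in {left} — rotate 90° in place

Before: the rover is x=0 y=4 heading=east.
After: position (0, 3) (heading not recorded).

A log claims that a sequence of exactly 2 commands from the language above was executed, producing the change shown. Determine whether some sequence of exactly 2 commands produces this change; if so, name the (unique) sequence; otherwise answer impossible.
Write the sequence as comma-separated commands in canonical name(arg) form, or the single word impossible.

turn(left), back(1)

key: order matters: swapping turn(left) and back(1) lands elsewhere
from: x=0 y=4 heading=east
1. turn(left) → x=0 y=4 heading=north
2. back(1) → x=0 y=3 heading=north
uniquely the one of 36 2-step routes that fits.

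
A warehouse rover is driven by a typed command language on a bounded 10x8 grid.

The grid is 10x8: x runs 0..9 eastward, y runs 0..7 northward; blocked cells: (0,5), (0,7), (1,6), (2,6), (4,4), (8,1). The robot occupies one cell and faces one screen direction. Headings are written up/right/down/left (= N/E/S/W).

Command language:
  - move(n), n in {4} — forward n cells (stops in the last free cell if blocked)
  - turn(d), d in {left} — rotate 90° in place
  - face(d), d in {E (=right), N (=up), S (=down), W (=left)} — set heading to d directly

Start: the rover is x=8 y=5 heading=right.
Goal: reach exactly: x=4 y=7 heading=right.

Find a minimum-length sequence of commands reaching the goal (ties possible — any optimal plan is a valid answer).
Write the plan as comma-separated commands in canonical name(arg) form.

face(N), move(4), face(W), move(4), face(E)

start: x=8 y=5 heading=right
1. face(N) → x=8 y=5 heading=up
2. move(4) → x=8 y=7 heading=up
3. face(W) → x=8 y=7 heading=left
4. move(4) → x=4 y=7 heading=left
5. face(E) → x=4 y=7 heading=right
shorter routes all fall short; 5 is best.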